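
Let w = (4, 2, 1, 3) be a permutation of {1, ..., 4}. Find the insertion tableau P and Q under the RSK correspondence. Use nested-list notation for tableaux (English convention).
Insert each entry of the permutation into P by Schensted row insertion, recording in Q the position of each new cell.

Insert 4: appended to row 1. P = [[4]].
Insert 2: 2 bumps 4 from row 1; 4 starts row 2. P = [[2], [4]].
Insert 1: 1 bumps 2 from row 1; 2 bumps 4 from row 2; 4 starts row 3. P = [[1], [2], [4]].
Insert 3: appended to row 1. P = [[1, 3], [2], [4]].

So P = [[1, 3], [2], [4]], Q = [[1, 4], [2], [3]].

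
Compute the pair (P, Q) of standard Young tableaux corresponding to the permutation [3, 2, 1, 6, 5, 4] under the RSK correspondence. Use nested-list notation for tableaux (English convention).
P = [[1, 4], [2, 5], [3, 6]], Q = [[1, 4], [2, 5], [3, 6]]

Insert each entry of the permutation into P by Schensted row insertion, recording in Q the position of each new cell.

After inserting 3: P = [[3]].
After inserting 2: P = [[2], [3]].
After inserting 1: P = [[1], [2], [3]].
After inserting 6: P = [[1, 6], [2], [3]].
After inserting 5: P = [[1, 5], [2, 6], [3]].
After inserting 4: P = [[1, 4], [2, 5], [3, 6]].

So P = [[1, 4], [2, 5], [3, 6]], Q = [[1, 4], [2, 5], [3, 6]].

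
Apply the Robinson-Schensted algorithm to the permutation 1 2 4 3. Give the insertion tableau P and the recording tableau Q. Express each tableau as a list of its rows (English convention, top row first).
Insert each entry of the permutation into P by Schensted row insertion, recording in Q the position of each new cell.

Insert 1: appended to row 1. P = [[1]].
Insert 2: appended to row 1. P = [[1, 2]].
Insert 4: appended to row 1. P = [[1, 2, 4]].
Insert 3: 3 bumps 4 from row 1; 4 starts row 2. P = [[1, 2, 3], [4]].

So P = [[1, 2, 3], [4]], Q = [[1, 2, 3], [4]].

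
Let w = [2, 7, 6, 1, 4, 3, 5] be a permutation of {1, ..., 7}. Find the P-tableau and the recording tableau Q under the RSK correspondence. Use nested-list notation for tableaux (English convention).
Insert each entry of the permutation into P by Schensted row insertion, recording in Q the position of each new cell.

Insert 2: appended to row 1. P = [[2]].
Insert 7: appended to row 1. P = [[2, 7]].
Insert 6: 6 bumps 7 from row 1; 7 starts row 2. P = [[2, 6], [7]].
Insert 1: 1 bumps 2 from row 1; 2 bumps 7 from row 2; 7 starts row 3. P = [[1, 6], [2], [7]].
Insert 4: 4 bumps 6 from row 1; 6 appends to row 2. P = [[1, 4], [2, 6], [7]].
Insert 3: 3 bumps 4 from row 1; 4 bumps 6 from row 2; 6 bumps 7 from row 3; 7 starts row 4. P = [[1, 3], [2, 4], [6], [7]].
Insert 5: appended to row 1. P = [[1, 3, 5], [2, 4], [6], [7]].

So P = [[1, 3, 5], [2, 4], [6], [7]], Q = [[1, 2, 7], [3, 5], [4], [6]].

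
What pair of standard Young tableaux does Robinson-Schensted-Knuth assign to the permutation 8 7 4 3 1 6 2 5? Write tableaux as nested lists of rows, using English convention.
Insert each entry of the permutation into P by Schensted row insertion, recording in Q the position of each new cell.

Insert 8: appended to row 1. P = [[8]].
Insert 7: 7 bumps 8 from row 1; 8 starts row 2. P = [[7], [8]].
Insert 4: 4 bumps 7 from row 1; 7 bumps 8 from row 2; 8 starts row 3. P = [[4], [7], [8]].
Insert 3: 3 bumps 4 from row 1; 4 bumps 7 from row 2; 7 bumps 8 from row 3; 8 starts row 4. P = [[3], [4], [7], [8]].
Insert 1: 1 bumps 3 from row 1; 3 bumps 4 from row 2; 4 bumps 7 from row 3; 7 bumps 8 from row 4; 8 starts row 5. P = [[1], [3], [4], [7], [8]].
Insert 6: appended to row 1. P = [[1, 6], [3], [4], [7], [8]].
Insert 2: 2 bumps 6 from row 1; 6 appends to row 2. P = [[1, 2], [3, 6], [4], [7], [8]].
Insert 5: appended to row 1. P = [[1, 2, 5], [3, 6], [4], [7], [8]].

So P = [[1, 2, 5], [3, 6], [4], [7], [8]], Q = [[1, 6, 8], [2, 7], [3], [4], [5]].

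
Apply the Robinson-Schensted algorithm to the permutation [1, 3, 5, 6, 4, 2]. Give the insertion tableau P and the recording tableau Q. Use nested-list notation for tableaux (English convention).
Insert each entry of the permutation into P by Schensted row insertion, recording in Q the position of each new cell.

Insert 1: appended to row 1. P = [[1]], Q = [[1]].
Insert 3: appended to row 1. P = [[1, 3]], Q = [[1, 2]].
Insert 5: appended to row 1. P = [[1, 3, 5]], Q = [[1, 2, 3]].
Insert 6: appended to row 1. P = [[1, 3, 5, 6]], Q = [[1, 2, 3, 4]].
Insert 4: 4 bumps 5 from row 1; 5 starts row 2. P = [[1, 3, 4, 6], [5]], Q = [[1, 2, 3, 4], [5]].
Insert 2: 2 bumps 3 from row 1; 3 bumps 5 from row 2; 5 starts row 3. P = [[1, 2, 4, 6], [3], [5]], Q = [[1, 2, 3, 4], [5], [6]].

So P = [[1, 2, 4, 6], [3], [5]], Q = [[1, 2, 3, 4], [5], [6]].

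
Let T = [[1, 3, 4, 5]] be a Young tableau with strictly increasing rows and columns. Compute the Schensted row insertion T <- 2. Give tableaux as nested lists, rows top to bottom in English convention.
In row 1, 2 replaces 3 (the leftmost entry greater than 2); 3 is bumped to row 2. 3 starts a new row 2. The new tableau is [[1, 2, 4, 5], [3]].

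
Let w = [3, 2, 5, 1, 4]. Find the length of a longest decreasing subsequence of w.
3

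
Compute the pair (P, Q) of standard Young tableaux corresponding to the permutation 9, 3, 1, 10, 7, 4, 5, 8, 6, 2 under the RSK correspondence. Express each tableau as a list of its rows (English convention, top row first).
P = [[1, 2, 5, 6], [3, 4, 8], [7, 10], [9]], Q = [[1, 4, 7, 8], [2, 5, 9], [3, 6], [10]]

Insert each entry of the permutation into P by Schensted row insertion, recording in Q the position of each new cell.

Insert 9: appended to row 1. P = [[9]].
Insert 3: 3 bumps 9 from row 1; 9 starts row 2. P = [[3], [9]].
Insert 1: 1 bumps 3 from row 1; 3 bumps 9 from row 2; 9 starts row 3. P = [[1], [3], [9]].
Insert 10: appended to row 1. P = [[1, 10], [3], [9]].
Insert 7: 7 bumps 10 from row 1; 10 appends to row 2. P = [[1, 7], [3, 10], [9]].
Insert 4: 4 bumps 7 from row 1; 7 bumps 10 from row 2; 10 appends to row 3. P = [[1, 4], [3, 7], [9, 10]].
Insert 5: appended to row 1. P = [[1, 4, 5], [3, 7], [9, 10]].
Insert 8: appended to row 1. P = [[1, 4, 5, 8], [3, 7], [9, 10]].
Insert 6: 6 bumps 8 from row 1; 8 appends to row 2. P = [[1, 4, 5, 6], [3, 7, 8], [9, 10]].
Insert 2: 2 bumps 4 from row 1; 4 bumps 7 from row 2; 7 bumps 9 from row 3; 9 starts row 4. P = [[1, 2, 5, 6], [3, 4, 8], [7, 10], [9]].

So P = [[1, 2, 5, 6], [3, 4, 8], [7, 10], [9]], Q = [[1, 4, 7, 8], [2, 5, 9], [3, 6], [10]].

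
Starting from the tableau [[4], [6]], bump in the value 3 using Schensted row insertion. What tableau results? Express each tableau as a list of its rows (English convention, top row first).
In row 1, 3 replaces 4 (the leftmost entry greater than 3); 4 is bumped to row 2. In row 2, 4 replaces 6 (the leftmost entry greater than 4); 6 is bumped to row 3. 6 starts a new row 3. The new tableau is [[3], [4], [6]].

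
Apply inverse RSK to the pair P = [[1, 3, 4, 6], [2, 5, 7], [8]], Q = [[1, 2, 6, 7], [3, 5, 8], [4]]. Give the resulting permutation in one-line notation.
Reverse the RSK construction: for i from n down to 1, find the cell of Q containing i, remove the entry at that cell from P, and reverse-bump it up through P; the value ejected from row 1 is w(i).

Step i=8: Q has 8 at row 2, column 3; remove 7 from row 2 of P and reverse-bump: 7 enters row 1 and ejects 6. So w(8) = 6. P is now [[1, 3, 4, 7], [2, 5], [8]].
Step i=7: Q has 7 at row 1, column 4; remove that cell from P, ejecting 7. So w(7) = 7. P is now [[1, 3, 4], [2, 5], [8]].
Step i=6: Q has 6 at row 1, column 3; remove that cell from P, ejecting 4. So w(6) = 4. P is now [[1, 3], [2, 5], [8]].
Step i=5: Q has 5 at row 2, column 2; remove 5 from row 2 of P and reverse-bump: 5 enters row 1 and ejects 3. So w(5) = 3. P is now [[1, 5], [2], [8]].
Step i=4: Q has 4 at row 3, column 1; remove 8 from row 3 of P and reverse-bump: 8 enters row 2 and ejects 2; 2 enters row 1 and ejects 1. So w(4) = 1. P is now [[2, 5], [8]].
Step i=3: Q has 3 at row 2, column 1; remove 8 from row 2 of P and reverse-bump: 8 enters row 1 and ejects 5. So w(3) = 5. P is now [[2, 8]].
Step i=2: Q has 2 at row 1, column 2; remove that cell from P, ejecting 8. So w(2) = 8. P is now [[2]].
Step i=1: Q has 1 at row 1, column 1; remove that cell from P, ejecting 2. So w(1) = 2. P is now [].

So w = 2 8 5 1 3 4 7 6.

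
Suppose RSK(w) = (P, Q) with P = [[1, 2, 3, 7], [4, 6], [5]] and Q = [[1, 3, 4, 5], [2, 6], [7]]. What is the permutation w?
5 1 2 6 7 4 3

Reverse the RSK construction: for i from n down to 1, find the cell of Q containing i, remove the entry at that cell from P, and reverse-bump it up through P; the value ejected from row 1 is w(i).

Step i=7: Q has 7 at row 3, column 1; remove 5 from row 3 of P and reverse-bump: 5 enters row 2 and ejects 4; 4 enters row 1 and ejects 3. So w(7) = 3. P is now [[1, 2, 4, 7], [5, 6]].
Step i=6: Q has 6 at row 2, column 2; remove 6 from row 2 of P and reverse-bump: 6 enters row 1 and ejects 4. So w(6) = 4. P is now [[1, 2, 6, 7], [5]].
Step i=5: Q has 5 at row 1, column 4; remove that cell from P, ejecting 7. So w(5) = 7. P is now [[1, 2, 6], [5]].
Step i=4: Q has 4 at row 1, column 3; remove that cell from P, ejecting 6. So w(4) = 6. P is now [[1, 2], [5]].
Step i=3: Q has 3 at row 1, column 2; remove that cell from P, ejecting 2. So w(3) = 2. P is now [[1], [5]].
Step i=2: Q has 2 at row 2, column 1; remove 5 from row 2 of P and reverse-bump: 5 enters row 1 and ejects 1. So w(2) = 1. P is now [[5]].
Step i=1: Q has 1 at row 1, column 1; remove that cell from P, ejecting 5. So w(1) = 5. P is now [].

So w = 5 1 2 6 7 4 3.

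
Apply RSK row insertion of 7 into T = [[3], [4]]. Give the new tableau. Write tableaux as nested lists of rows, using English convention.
[[3, 7], [4]]

7 is larger than every entry of row 1, so it is appended to row 1. The new tableau is [[3, 7], [4]].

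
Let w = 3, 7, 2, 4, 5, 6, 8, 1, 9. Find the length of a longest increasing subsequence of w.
6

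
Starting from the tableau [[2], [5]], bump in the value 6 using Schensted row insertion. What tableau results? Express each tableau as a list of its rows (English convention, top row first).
6 is larger than every entry of row 1, so it is appended to row 1. The new tableau is [[2, 6], [5]].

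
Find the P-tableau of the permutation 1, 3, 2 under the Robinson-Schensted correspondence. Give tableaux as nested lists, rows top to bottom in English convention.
P = [[1, 2], [3]]

Insert 1: appended to row 1. P = [[1]].
Insert 3: appended to row 1. P = [[1, 3]].
Insert 2: 2 bumps 3 from row 1; 3 starts row 2. P = [[1, 2], [3]].

So P = [[1, 2], [3]].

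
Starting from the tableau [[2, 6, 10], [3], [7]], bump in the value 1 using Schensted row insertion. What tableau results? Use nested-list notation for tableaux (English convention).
[[1, 6, 10], [2], [3], [7]]

In row 1, 1 replaces 2 (the leftmost entry greater than 1); 2 is bumped to row 2. In row 2, 2 replaces 3 (the leftmost entry greater than 2); 3 is bumped to row 3. In row 3, 3 replaces 7 (the leftmost entry greater than 3); 7 is bumped to row 4. 7 starts a new row 4. The new tableau is [[1, 6, 10], [2], [3], [7]].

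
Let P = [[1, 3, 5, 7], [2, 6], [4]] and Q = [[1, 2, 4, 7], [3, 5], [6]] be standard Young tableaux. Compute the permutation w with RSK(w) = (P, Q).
2 4 3 6 5 1 7

Reverse the RSK construction: for i from n down to 1, find the cell of Q containing i, remove the entry at that cell from P, and reverse-bump it up through P; the value ejected from row 1 is w(i).

Step i=7: Q has 7 at row 1, column 4; remove that cell from P, ejecting 7. So w(7) = 7. P is now [[1, 3, 5], [2, 6], [4]].
Step i=6: Q has 6 at row 3, column 1; remove 4 from row 3 of P and reverse-bump: 4 enters row 2 and ejects 2; 2 enters row 1 and ejects 1. So w(6) = 1. P is now [[2, 3, 5], [4, 6]].
Step i=5: Q has 5 at row 2, column 2; remove 6 from row 2 of P and reverse-bump: 6 enters row 1 and ejects 5. So w(5) = 5. P is now [[2, 3, 6], [4]].
Step i=4: Q has 4 at row 1, column 3; remove that cell from P, ejecting 6. So w(4) = 6. P is now [[2, 3], [4]].
Step i=3: Q has 3 at row 2, column 1; remove 4 from row 2 of P and reverse-bump: 4 enters row 1 and ejects 3. So w(3) = 3. P is now [[2, 4]].
Step i=2: Q has 2 at row 1, column 2; remove that cell from P, ejecting 4. So w(2) = 4. P is now [[2]].
Step i=1: Q has 1 at row 1, column 1; remove that cell from P, ejecting 2. So w(1) = 2. P is now [].

So w = 2 4 3 6 5 1 7.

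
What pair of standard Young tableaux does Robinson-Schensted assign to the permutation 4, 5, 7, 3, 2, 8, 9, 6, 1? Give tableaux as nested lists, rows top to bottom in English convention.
P = [[1, 5, 6, 8, 9], [2, 7], [3], [4]], Q = [[1, 2, 3, 6, 7], [4, 8], [5], [9]]

Insert each entry of the permutation into P by Schensted row insertion, recording in Q the position of each new cell.

Insert 4: appended to row 1. P = [[4]], Q = [[1]].
Insert 5: appended to row 1. P = [[4, 5]], Q = [[1, 2]].
Insert 7: appended to row 1. P = [[4, 5, 7]], Q = [[1, 2, 3]].
Insert 3: 3 bumps 4 from row 1; 4 starts row 2. P = [[3, 5, 7], [4]], Q = [[1, 2, 3], [4]].
Insert 2: 2 bumps 3 from row 1; 3 bumps 4 from row 2; 4 starts row 3. P = [[2, 5, 7], [3], [4]], Q = [[1, 2, 3], [4], [5]].
Insert 8: appended to row 1. P = [[2, 5, 7, 8], [3], [4]], Q = [[1, 2, 3, 6], [4], [5]].
Insert 9: appended to row 1. P = [[2, 5, 7, 8, 9], [3], [4]], Q = [[1, 2, 3, 6, 7], [4], [5]].
Insert 6: 6 bumps 7 from row 1; 7 appends to row 2. P = [[2, 5, 6, 8, 9], [3, 7], [4]], Q = [[1, 2, 3, 6, 7], [4, 8], [5]].
Insert 1: 1 bumps 2 from row 1; 2 bumps 3 from row 2; 3 bumps 4 from row 3; 4 starts row 4. P = [[1, 5, 6, 8, 9], [2, 7], [3], [4]], Q = [[1, 2, 3, 6, 7], [4, 8], [5], [9]].

So P = [[1, 5, 6, 8, 9], [2, 7], [3], [4]], Q = [[1, 2, 3, 6, 7], [4, 8], [5], [9]].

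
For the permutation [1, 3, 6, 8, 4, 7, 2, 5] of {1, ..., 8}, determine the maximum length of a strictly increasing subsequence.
4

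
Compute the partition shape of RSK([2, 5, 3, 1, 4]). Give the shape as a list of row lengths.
[3, 1, 1]

Row-insert each entry into an empty tableau.

After inserting 2: P = [[2]].
After inserting 5: P = [[2, 5]].
After inserting 3: P = [[2, 3], [5]].
After inserting 1: P = [[1, 3], [2], [5]].
After inserting 4: P = [[1, 3, 4], [2], [5]].

The final insertion tableau P = [[1, 3, 4], [2], [5]] has shape [3, 1, 1].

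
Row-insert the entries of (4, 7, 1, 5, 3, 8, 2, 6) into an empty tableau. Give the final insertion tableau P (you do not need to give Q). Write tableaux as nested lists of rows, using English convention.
After inserting 4: P = [[4]].
After inserting 7: P = [[4, 7]].
After inserting 1: P = [[1, 7], [4]].
After inserting 5: P = [[1, 5], [4, 7]].
After inserting 3: P = [[1, 3], [4, 5], [7]].
After inserting 8: P = [[1, 3, 8], [4, 5], [7]].
After inserting 2: P = [[1, 2, 8], [3, 5], [4], [7]].
After inserting 6: P = [[1, 2, 6], [3, 5, 8], [4], [7]].

So P = [[1, 2, 6], [3, 5, 8], [4], [7]].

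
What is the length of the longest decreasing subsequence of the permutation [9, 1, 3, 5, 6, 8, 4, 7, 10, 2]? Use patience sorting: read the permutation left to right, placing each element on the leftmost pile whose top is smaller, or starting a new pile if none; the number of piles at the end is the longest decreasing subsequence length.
4

9: new pile. tops = [9]
1: new pile. tops = [9, 1]
3: onto pile 2 (replacing 1). tops = [9, 3]
5: onto pile 2 (replacing 3). tops = [9, 5]
6: onto pile 2 (replacing 5). tops = [9, 6]
8: onto pile 2 (replacing 6). tops = [9, 8]
4: new pile. tops = [9, 8, 4]
7: onto pile 3 (replacing 4). tops = [9, 8, 7]
10: onto pile 1 (replacing 9). tops = [10, 8, 7]
2: new pile. tops = [10, 8, 7, 2]

4 piles, so the longest decreasing subsequence has length 4.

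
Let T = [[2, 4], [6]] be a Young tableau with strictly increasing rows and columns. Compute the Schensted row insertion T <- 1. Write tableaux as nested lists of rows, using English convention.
[[1, 4], [2], [6]]

In row 1, 1 replaces 2 (the leftmost entry greater than 1); 2 is bumped to row 2. In row 2, 2 replaces 6 (the leftmost entry greater than 2); 6 is bumped to row 3. 6 starts a new row 3. The new tableau is [[1, 4], [2], [6]].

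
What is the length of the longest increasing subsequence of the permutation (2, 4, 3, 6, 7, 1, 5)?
4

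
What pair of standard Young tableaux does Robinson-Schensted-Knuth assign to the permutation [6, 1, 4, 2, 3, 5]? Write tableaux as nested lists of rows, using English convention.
Insert each entry of the permutation into P by Schensted row insertion, recording in Q the position of each new cell.

Insert 6: appended to row 1. P = [[6]].
Insert 1: 1 bumps 6 from row 1; 6 starts row 2. P = [[1], [6]].
Insert 4: appended to row 1. P = [[1, 4], [6]].
Insert 2: 2 bumps 4 from row 1; 4 bumps 6 from row 2; 6 starts row 3. P = [[1, 2], [4], [6]].
Insert 3: appended to row 1. P = [[1, 2, 3], [4], [6]].
Insert 5: appended to row 1. P = [[1, 2, 3, 5], [4], [6]].

So P = [[1, 2, 3, 5], [4], [6]], Q = [[1, 3, 5, 6], [2], [4]].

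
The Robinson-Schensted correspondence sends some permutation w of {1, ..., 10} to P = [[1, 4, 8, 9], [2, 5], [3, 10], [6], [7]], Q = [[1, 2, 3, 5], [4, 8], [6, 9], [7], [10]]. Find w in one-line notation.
Reverse RSK: for i = n, n-1, ..., 1, locate i in Q, remove the corresponding corner cell from P, and reverse-bump its entry up through P; the value ejected from row 1 is w(i).

So w = 3 7 8 6 10 5 2 9 4 1.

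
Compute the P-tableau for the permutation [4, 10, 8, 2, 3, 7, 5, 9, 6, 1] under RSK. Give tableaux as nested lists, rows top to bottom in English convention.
P = [[1, 3, 5, 6], [2, 7, 9], [4], [8], [10]]

After inserting 4: P = [[4]].
After inserting 10: P = [[4, 10]].
After inserting 8: P = [[4, 8], [10]].
After inserting 2: P = [[2, 8], [4], [10]].
After inserting 3: P = [[2, 3], [4, 8], [10]].
After inserting 7: P = [[2, 3, 7], [4, 8], [10]].
After inserting 5: P = [[2, 3, 5], [4, 7], [8], [10]].
After inserting 9: P = [[2, 3, 5, 9], [4, 7], [8], [10]].
After inserting 6: P = [[2, 3, 5, 6], [4, 7, 9], [8], [10]].
After inserting 1: P = [[1, 3, 5, 6], [2, 7, 9], [4], [8], [10]].

So P = [[1, 3, 5, 6], [2, 7, 9], [4], [8], [10]].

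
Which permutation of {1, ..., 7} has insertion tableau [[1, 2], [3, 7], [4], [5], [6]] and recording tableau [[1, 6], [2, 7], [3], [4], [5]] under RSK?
Reverse RSK: for i = n, n-1, ..., 1, locate i in Q, remove the corresponding corner cell from P, and reverse-bump its entry up through P; the value ejected from row 1 is w(i).

So w = 6 5 4 3 1 7 2.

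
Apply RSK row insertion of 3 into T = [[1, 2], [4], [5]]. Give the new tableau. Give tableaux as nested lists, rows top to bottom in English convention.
[[1, 2, 3], [4], [5]]

3 is larger than every entry of row 1, so it is appended to row 1. The new tableau is [[1, 2, 3], [4], [5]].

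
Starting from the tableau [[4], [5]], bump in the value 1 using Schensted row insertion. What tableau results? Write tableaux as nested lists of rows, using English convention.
In row 1, 1 replaces 4 (the leftmost entry greater than 1); 4 is bumped to row 2. In row 2, 4 replaces 5 (the leftmost entry greater than 4); 5 is bumped to row 3. 5 starts a new row 3. The new tableau is [[1], [4], [5]].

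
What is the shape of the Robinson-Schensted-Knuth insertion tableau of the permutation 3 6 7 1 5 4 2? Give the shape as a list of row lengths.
[3, 2, 1, 1]

Row-insert each entry into an empty tableau.

After inserting 3: P = [[3]].
After inserting 6: P = [[3, 6]].
After inserting 7: P = [[3, 6, 7]].
After inserting 1: P = [[1, 6, 7], [3]].
After inserting 5: P = [[1, 5, 7], [3, 6]].
After inserting 4: P = [[1, 4, 7], [3, 5], [6]].
After inserting 2: P = [[1, 2, 7], [3, 4], [5], [6]].

The final insertion tableau P = [[1, 2, 7], [3, 4], [5], [6]] has shape [3, 2, 1, 1].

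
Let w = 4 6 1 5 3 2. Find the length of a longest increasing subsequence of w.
2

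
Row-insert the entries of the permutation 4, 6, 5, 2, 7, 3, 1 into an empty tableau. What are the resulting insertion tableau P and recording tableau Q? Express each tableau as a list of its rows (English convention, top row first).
Insert each entry of the permutation into P by Schensted row insertion, recording in Q the position of each new cell.

Insert 4: appended to row 1. P = [[4]], Q = [[1]].
Insert 6: appended to row 1. P = [[4, 6]], Q = [[1, 2]].
Insert 5: 5 bumps 6 from row 1; 6 starts row 2. P = [[4, 5], [6]], Q = [[1, 2], [3]].
Insert 2: 2 bumps 4 from row 1; 4 bumps 6 from row 2; 6 starts row 3. P = [[2, 5], [4], [6]], Q = [[1, 2], [3], [4]].
Insert 7: appended to row 1. P = [[2, 5, 7], [4], [6]], Q = [[1, 2, 5], [3], [4]].
Insert 3: 3 bumps 5 from row 1; 5 appends to row 2. P = [[2, 3, 7], [4, 5], [6]], Q = [[1, 2, 5], [3, 6], [4]].
Insert 1: 1 bumps 2 from row 1; 2 bumps 4 from row 2; 4 bumps 6 from row 3; 6 starts row 4. P = [[1, 3, 7], [2, 5], [4], [6]], Q = [[1, 2, 5], [3, 6], [4], [7]].

So P = [[1, 3, 7], [2, 5], [4], [6]], Q = [[1, 2, 5], [3, 6], [4], [7]].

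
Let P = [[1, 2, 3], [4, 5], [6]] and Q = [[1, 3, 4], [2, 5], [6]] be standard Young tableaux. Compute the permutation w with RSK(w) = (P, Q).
Reverse the RSK construction: for i from n down to 1, find the cell of Q containing i, remove the entry at that cell from P, and reverse-bump it up through P; the value ejected from row 1 is w(i).

Step i=6: Q has 6 at row 3, column 1; remove 6 from row 3 of P and reverse-bump: 6 enters row 2 and ejects 5; 5 enters row 1 and ejects 3. So w(6) = 3. P is now [[1, 2, 5], [4, 6]].
Step i=5: Q has 5 at row 2, column 2; remove 6 from row 2 of P and reverse-bump: 6 enters row 1 and ejects 5. So w(5) = 5. P is now [[1, 2, 6], [4]].
Step i=4: Q has 4 at row 1, column 3; remove that cell from P, ejecting 6. So w(4) = 6. P is now [[1, 2], [4]].
Step i=3: Q has 3 at row 1, column 2; remove that cell from P, ejecting 2. So w(3) = 2. P is now [[1], [4]].
Step i=2: Q has 2 at row 2, column 1; remove 4 from row 2 of P and reverse-bump: 4 enters row 1 and ejects 1. So w(2) = 1. P is now [[4]].
Step i=1: Q has 1 at row 1, column 1; remove that cell from P, ejecting 4. So w(1) = 4. P is now [].

So w = 4 1 2 6 5 3.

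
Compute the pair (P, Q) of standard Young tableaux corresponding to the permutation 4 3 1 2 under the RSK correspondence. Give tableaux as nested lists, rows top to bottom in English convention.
Insert each entry of the permutation into P by Schensted row insertion, recording in Q the position of each new cell.

Insert 4: appended to row 1. P = [[4]].
Insert 3: 3 bumps 4 from row 1; 4 starts row 2. P = [[3], [4]].
Insert 1: 1 bumps 3 from row 1; 3 bumps 4 from row 2; 4 starts row 3. P = [[1], [3], [4]].
Insert 2: appended to row 1. P = [[1, 2], [3], [4]].

So P = [[1, 2], [3], [4]], Q = [[1, 4], [2], [3]].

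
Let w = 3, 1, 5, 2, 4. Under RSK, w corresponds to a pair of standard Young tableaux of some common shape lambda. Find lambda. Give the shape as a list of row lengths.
Row-insert each entry into an empty tableau.

After inserting 3: P = [[3]].
After inserting 1: P = [[1], [3]].
After inserting 5: P = [[1, 5], [3]].
After inserting 2: P = [[1, 2], [3, 5]].
After inserting 4: P = [[1, 2, 4], [3, 5]].

The final insertion tableau P = [[1, 2, 4], [3, 5]] has shape [3, 2].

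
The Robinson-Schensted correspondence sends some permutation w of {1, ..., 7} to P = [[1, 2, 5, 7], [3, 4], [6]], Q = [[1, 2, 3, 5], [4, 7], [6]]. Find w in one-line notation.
3 4 6 5 7 1 2

Reverse the RSK construction: for i from n down to 1, find the cell of Q containing i, remove the entry at that cell from P, and reverse-bump it up through P; the value ejected from row 1 is w(i).

Step i=7: Q has 7 at row 2, column 2; remove 4 from row 2 of P and reverse-bump: 4 enters row 1 and ejects 2. So w(7) = 2. P is now [[1, 4, 5, 7], [3], [6]].
Step i=6: Q has 6 at row 3, column 1; remove 6 from row 3 of P and reverse-bump: 6 enters row 2 and ejects 3; 3 enters row 1 and ejects 1. So w(6) = 1. P is now [[3, 4, 5, 7], [6]].
Step i=5: Q has 5 at row 1, column 4; remove that cell from P, ejecting 7. So w(5) = 7. P is now [[3, 4, 5], [6]].
Step i=4: Q has 4 at row 2, column 1; remove 6 from row 2 of P and reverse-bump: 6 enters row 1 and ejects 5. So w(4) = 5. P is now [[3, 4, 6]].
Step i=3: Q has 3 at row 1, column 3; remove that cell from P, ejecting 6. So w(3) = 6. P is now [[3, 4]].
Step i=2: Q has 2 at row 1, column 2; remove that cell from P, ejecting 4. So w(2) = 4. P is now [[3]].
Step i=1: Q has 1 at row 1, column 1; remove that cell from P, ejecting 3. So w(1) = 3. P is now [].

So w = 3 4 6 5 7 1 2.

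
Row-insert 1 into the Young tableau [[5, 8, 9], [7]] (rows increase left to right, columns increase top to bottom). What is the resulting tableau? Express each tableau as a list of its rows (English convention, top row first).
[[1, 8, 9], [5], [7]]

In row 1, 1 replaces 5 (the leftmost entry greater than 1); 5 is bumped to row 2. In row 2, 5 replaces 7 (the leftmost entry greater than 5); 7 is bumped to row 3. 7 starts a new row 3. The new tableau is [[1, 8, 9], [5], [7]].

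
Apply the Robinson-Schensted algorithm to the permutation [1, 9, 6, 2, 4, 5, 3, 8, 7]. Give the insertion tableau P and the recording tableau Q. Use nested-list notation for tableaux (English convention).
Insert each entry of the permutation into P by Schensted row insertion, recording in Q the position of each new cell.

After inserting 1: P = [[1]].
After inserting 9: P = [[1, 9]].
After inserting 6: P = [[1, 6], [9]].
After inserting 2: P = [[1, 2], [6], [9]].
After inserting 4: P = [[1, 2, 4], [6], [9]].
After inserting 5: P = [[1, 2, 4, 5], [6], [9]].
After inserting 3: P = [[1, 2, 3, 5], [4], [6], [9]].
After inserting 8: P = [[1, 2, 3, 5, 8], [4], [6], [9]].
After inserting 7: P = [[1, 2, 3, 5, 7], [4, 8], [6], [9]].

So P = [[1, 2, 3, 5, 7], [4, 8], [6], [9]], Q = [[1, 2, 5, 6, 8], [3, 9], [4], [7]].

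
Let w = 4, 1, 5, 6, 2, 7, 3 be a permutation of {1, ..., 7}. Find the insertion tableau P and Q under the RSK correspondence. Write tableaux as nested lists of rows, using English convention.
Insert each entry of the permutation into P by Schensted row insertion, recording in Q the position of each new cell.

Insert 4: appended to row 1. P = [[4]].
Insert 1: 1 bumps 4 from row 1; 4 starts row 2. P = [[1], [4]].
Insert 5: appended to row 1. P = [[1, 5], [4]].
Insert 6: appended to row 1. P = [[1, 5, 6], [4]].
Insert 2: 2 bumps 5 from row 1; 5 appends to row 2. P = [[1, 2, 6], [4, 5]].
Insert 7: appended to row 1. P = [[1, 2, 6, 7], [4, 5]].
Insert 3: 3 bumps 6 from row 1; 6 appends to row 2. P = [[1, 2, 3, 7], [4, 5, 6]].

So P = [[1, 2, 3, 7], [4, 5, 6]], Q = [[1, 3, 4, 6], [2, 5, 7]].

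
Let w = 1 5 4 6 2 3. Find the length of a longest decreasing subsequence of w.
3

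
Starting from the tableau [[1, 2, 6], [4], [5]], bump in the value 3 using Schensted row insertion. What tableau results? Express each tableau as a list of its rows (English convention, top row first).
In row 1, 3 replaces 6 (the leftmost entry greater than 3); 6 is bumped to row 2. 6 is appended to row 2. The new tableau is [[1, 2, 3], [4, 6], [5]].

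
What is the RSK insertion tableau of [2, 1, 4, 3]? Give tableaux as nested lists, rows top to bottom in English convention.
P = [[1, 3], [2, 4]]

Insert 2: appended to row 1. P = [[2]].
Insert 1: 1 bumps 2 from row 1; 2 starts row 2. P = [[1], [2]].
Insert 4: appended to row 1. P = [[1, 4], [2]].
Insert 3: 3 bumps 4 from row 1; 4 appends to row 2. P = [[1, 3], [2, 4]].

So P = [[1, 3], [2, 4]].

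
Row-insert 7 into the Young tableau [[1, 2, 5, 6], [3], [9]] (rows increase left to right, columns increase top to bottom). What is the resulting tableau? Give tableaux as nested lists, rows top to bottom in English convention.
7 is larger than every entry of row 1, so it is appended to row 1. The new tableau is [[1, 2, 5, 6, 7], [3], [9]].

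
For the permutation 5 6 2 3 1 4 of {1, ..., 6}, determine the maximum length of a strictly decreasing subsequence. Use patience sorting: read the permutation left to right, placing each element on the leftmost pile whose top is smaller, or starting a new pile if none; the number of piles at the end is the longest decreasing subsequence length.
5: new pile. tops = [5]
6: onto pile 1 (replacing 5). tops = [6]
2: new pile. tops = [6, 2]
3: onto pile 2 (replacing 2). tops = [6, 3]
1: new pile. tops = [6, 3, 1]
4: onto pile 2 (replacing 3). tops = [6, 4, 1]

3 piles, so the longest decreasing subsequence has length 3.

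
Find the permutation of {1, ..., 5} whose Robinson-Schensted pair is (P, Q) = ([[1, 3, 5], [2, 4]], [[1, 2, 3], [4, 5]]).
Reverse the RSK construction: for i from n down to 1, find the cell of Q containing i, remove the entry at that cell from P, and reverse-bump it up through P; the value ejected from row 1 is w(i).

Step i=5: Q has 5 at row 2, column 2; remove 4 from row 2 of P and reverse-bump: 4 enters row 1 and ejects 3. So w(5) = 3. P is now [[1, 4, 5], [2]].
Step i=4: Q has 4 at row 2, column 1; remove 2 from row 2 of P and reverse-bump: 2 enters row 1 and ejects 1. So w(4) = 1. P is now [[2, 4, 5]].
Step i=3: Q has 3 at row 1, column 3; remove that cell from P, ejecting 5. So w(3) = 5. P is now [[2, 4]].
Step i=2: Q has 2 at row 1, column 2; remove that cell from P, ejecting 4. So w(2) = 4. P is now [[2]].
Step i=1: Q has 1 at row 1, column 1; remove that cell from P, ejecting 2. So w(1) = 2. P is now [].

So w = 2 4 5 1 3.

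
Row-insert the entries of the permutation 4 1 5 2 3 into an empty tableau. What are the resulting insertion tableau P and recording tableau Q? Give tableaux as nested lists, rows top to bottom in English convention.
Insert each entry of the permutation into P by Schensted row insertion, recording in Q the position of each new cell.

Insert 4: appended to row 1. P = [[4]].
Insert 1: 1 bumps 4 from row 1; 4 starts row 2. P = [[1], [4]].
Insert 5: appended to row 1. P = [[1, 5], [4]].
Insert 2: 2 bumps 5 from row 1; 5 appends to row 2. P = [[1, 2], [4, 5]].
Insert 3: appended to row 1. P = [[1, 2, 3], [4, 5]].

So P = [[1, 2, 3], [4, 5]], Q = [[1, 3, 5], [2, 4]].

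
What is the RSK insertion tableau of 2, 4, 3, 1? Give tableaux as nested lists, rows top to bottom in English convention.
P = [[1, 3], [2], [4]]

After inserting 2: P = [[2]].
After inserting 4: P = [[2, 4]].
After inserting 3: P = [[2, 3], [4]].
After inserting 1: P = [[1, 3], [2], [4]].

So P = [[1, 3], [2], [4]].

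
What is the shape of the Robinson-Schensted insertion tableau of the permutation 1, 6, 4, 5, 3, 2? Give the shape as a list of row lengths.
Row-insert each entry into an empty tableau.

After inserting 1: P = [[1]].
After inserting 6: P = [[1, 6]].
After inserting 4: P = [[1, 4], [6]].
After inserting 5: P = [[1, 4, 5], [6]].
After inserting 3: P = [[1, 3, 5], [4], [6]].
After inserting 2: P = [[1, 2, 5], [3], [4], [6]].

The final insertion tableau P = [[1, 2, 5], [3], [4], [6]] has shape [3, 1, 1, 1].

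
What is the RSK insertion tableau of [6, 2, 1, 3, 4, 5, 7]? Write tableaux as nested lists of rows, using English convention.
Insert 6: appended to row 1. P = [[6]].
Insert 2: 2 bumps 6 from row 1; 6 starts row 2. P = [[2], [6]].
Insert 1: 1 bumps 2 from row 1; 2 bumps 6 from row 2; 6 starts row 3. P = [[1], [2], [6]].
Insert 3: appended to row 1. P = [[1, 3], [2], [6]].
Insert 4: appended to row 1. P = [[1, 3, 4], [2], [6]].
Insert 5: appended to row 1. P = [[1, 3, 4, 5], [2], [6]].
Insert 7: appended to row 1. P = [[1, 3, 4, 5, 7], [2], [6]].

So P = [[1, 3, 4, 5, 7], [2], [6]].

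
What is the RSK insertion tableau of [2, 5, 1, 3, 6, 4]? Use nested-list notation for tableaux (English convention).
P = [[1, 3, 4], [2, 5, 6]]

After inserting 2: P = [[2]].
After inserting 5: P = [[2, 5]].
After inserting 1: P = [[1, 5], [2]].
After inserting 3: P = [[1, 3], [2, 5]].
After inserting 6: P = [[1, 3, 6], [2, 5]].
After inserting 4: P = [[1, 3, 4], [2, 5, 6]].

So P = [[1, 3, 4], [2, 5, 6]].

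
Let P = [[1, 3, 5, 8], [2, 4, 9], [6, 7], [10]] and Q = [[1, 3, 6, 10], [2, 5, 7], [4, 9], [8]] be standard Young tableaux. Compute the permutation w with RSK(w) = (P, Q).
10 6 7 2 4 9 5 1 3 8

Reverse the RSK construction: for i from n down to 1, find the cell of Q containing i, remove the entry at that cell from P, and reverse-bump it up through P; the value ejected from row 1 is w(i).

Step i=10: Q has 10 at row 1, column 4; remove that cell from P, ejecting 8. So w(10) = 8. P is now [[1, 3, 5], [2, 4, 9], [6, 7], [10]].
Step i=9: Q has 9 at row 3, column 2; remove 7 from row 3 of P and reverse-bump: 7 enters row 2 and ejects 4; 4 enters row 1 and ejects 3. So w(9) = 3. P is now [[1, 4, 5], [2, 7, 9], [6], [10]].
Step i=8: Q has 8 at row 4, column 1; remove 10 from row 4 of P and reverse-bump: 10 enters row 3 and ejects 6; 6 enters row 2 and ejects 2; 2 enters row 1 and ejects 1. So w(8) = 1. P is now [[2, 4, 5], [6, 7, 9], [10]].
Step i=7: Q has 7 at row 2, column 3; remove 9 from row 2 of P and reverse-bump: 9 enters row 1 and ejects 5. So w(7) = 5. P is now [[2, 4, 9], [6, 7], [10]].
Step i=6: Q has 6 at row 1, column 3; remove that cell from P, ejecting 9. So w(6) = 9. P is now [[2, 4], [6, 7], [10]].
Step i=5: Q has 5 at row 2, column 2; remove 7 from row 2 of P and reverse-bump: 7 enters row 1 and ejects 4. So w(5) = 4. P is now [[2, 7], [6], [10]].
Step i=4: Q has 4 at row 3, column 1; remove 10 from row 3 of P and reverse-bump: 10 enters row 2 and ejects 6; 6 enters row 1 and ejects 2. So w(4) = 2. P is now [[6, 7], [10]].
Step i=3: Q has 3 at row 1, column 2; remove that cell from P, ejecting 7. So w(3) = 7. P is now [[6], [10]].
Step i=2: Q has 2 at row 2, column 1; remove 10 from row 2 of P and reverse-bump: 10 enters row 1 and ejects 6. So w(2) = 6. P is now [[10]].
Step i=1: Q has 1 at row 1, column 1; remove that cell from P, ejecting 10. So w(1) = 10. P is now [].

So w = 10 6 7 2 4 9 5 1 3 8.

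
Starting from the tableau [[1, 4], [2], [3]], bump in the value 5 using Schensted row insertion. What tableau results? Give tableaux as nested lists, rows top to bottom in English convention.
5 is larger than every entry of row 1, so it is appended to row 1. The new tableau is [[1, 4, 5], [2], [3]].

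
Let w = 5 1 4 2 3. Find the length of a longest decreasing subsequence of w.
3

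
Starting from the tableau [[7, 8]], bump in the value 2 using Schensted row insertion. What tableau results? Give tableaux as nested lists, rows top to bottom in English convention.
[[2, 8], [7]]

In row 1, 2 replaces 7 (the leftmost entry greater than 2); 7 is bumped to row 2. 7 starts a new row 2. The new tableau is [[2, 8], [7]].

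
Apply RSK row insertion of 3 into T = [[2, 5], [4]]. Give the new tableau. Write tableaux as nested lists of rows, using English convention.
[[2, 3], [4, 5]]

In row 1, 3 replaces 5 (the leftmost entry greater than 3); 5 is bumped to row 2. 5 is appended to row 2. The new tableau is [[2, 3], [4, 5]].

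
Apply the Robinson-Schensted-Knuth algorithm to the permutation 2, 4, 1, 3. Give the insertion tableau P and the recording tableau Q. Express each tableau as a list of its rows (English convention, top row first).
Insert each entry of the permutation into P by Schensted row insertion, recording in Q the position of each new cell.

Insert 2: appended to row 1. P = [[2]].
Insert 4: appended to row 1. P = [[2, 4]].
Insert 1: 1 bumps 2 from row 1; 2 starts row 2. P = [[1, 4], [2]].
Insert 3: 3 bumps 4 from row 1; 4 appends to row 2. P = [[1, 3], [2, 4]].

So P = [[1, 3], [2, 4]], Q = [[1, 2], [3, 4]].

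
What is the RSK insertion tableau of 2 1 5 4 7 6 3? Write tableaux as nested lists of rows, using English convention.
After inserting 2: P = [[2]].
After inserting 1: P = [[1], [2]].
After inserting 5: P = [[1, 5], [2]].
After inserting 4: P = [[1, 4], [2, 5]].
After inserting 7: P = [[1, 4, 7], [2, 5]].
After inserting 6: P = [[1, 4, 6], [2, 5, 7]].
After inserting 3: P = [[1, 3, 6], [2, 4, 7], [5]].

So P = [[1, 3, 6], [2, 4, 7], [5]].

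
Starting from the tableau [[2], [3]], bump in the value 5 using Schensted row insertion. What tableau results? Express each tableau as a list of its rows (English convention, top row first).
[[2, 5], [3]]

5 is larger than every entry of row 1, so it is appended to row 1. The new tableau is [[2, 5], [3]].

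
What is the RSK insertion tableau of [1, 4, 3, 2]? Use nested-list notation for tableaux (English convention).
P = [[1, 2], [3], [4]]

Insert 1: appended to row 1. P = [[1]].
Insert 4: appended to row 1. P = [[1, 4]].
Insert 3: 3 bumps 4 from row 1; 4 starts row 2. P = [[1, 3], [4]].
Insert 2: 2 bumps 3 from row 1; 3 bumps 4 from row 2; 4 starts row 3. P = [[1, 2], [3], [4]].

So P = [[1, 2], [3], [4]].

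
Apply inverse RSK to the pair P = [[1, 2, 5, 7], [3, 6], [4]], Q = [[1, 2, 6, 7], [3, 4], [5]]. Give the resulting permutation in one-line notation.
Reverse the RSK construction: for i from n down to 1, find the cell of Q containing i, remove the entry at that cell from P, and reverse-bump it up through P; the value ejected from row 1 is w(i).

Step i=7: Q has 7 at row 1, column 4; remove that cell from P, ejecting 7. So w(7) = 7. P is now [[1, 2, 5], [3, 6], [4]].
Step i=6: Q has 6 at row 1, column 3; remove that cell from P, ejecting 5. So w(6) = 5. P is now [[1, 2], [3, 6], [4]].
Step i=5: Q has 5 at row 3, column 1; remove 4 from row 3 of P and reverse-bump: 4 enters row 2 and ejects 3; 3 enters row 1 and ejects 2. So w(5) = 2. P is now [[1, 3], [4, 6]].
Step i=4: Q has 4 at row 2, column 2; remove 6 from row 2 of P and reverse-bump: 6 enters row 1 and ejects 3. So w(4) = 3. P is now [[1, 6], [4]].
Step i=3: Q has 3 at row 2, column 1; remove 4 from row 2 of P and reverse-bump: 4 enters row 1 and ejects 1. So w(3) = 1. P is now [[4, 6]].
Step i=2: Q has 2 at row 1, column 2; remove that cell from P, ejecting 6. So w(2) = 6. P is now [[4]].
Step i=1: Q has 1 at row 1, column 1; remove that cell from P, ejecting 4. So w(1) = 4. P is now [].

So w = 4 6 1 3 2 5 7.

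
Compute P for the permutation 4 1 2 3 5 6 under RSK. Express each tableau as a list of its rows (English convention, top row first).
P = [[1, 2, 3, 5, 6], [4]]

Insert 4: appended to row 1. P = [[4]].
Insert 1: 1 bumps 4 from row 1; 4 starts row 2. P = [[1], [4]].
Insert 2: appended to row 1. P = [[1, 2], [4]].
Insert 3: appended to row 1. P = [[1, 2, 3], [4]].
Insert 5: appended to row 1. P = [[1, 2, 3, 5], [4]].
Insert 6: appended to row 1. P = [[1, 2, 3, 5, 6], [4]].

So P = [[1, 2, 3, 5, 6], [4]].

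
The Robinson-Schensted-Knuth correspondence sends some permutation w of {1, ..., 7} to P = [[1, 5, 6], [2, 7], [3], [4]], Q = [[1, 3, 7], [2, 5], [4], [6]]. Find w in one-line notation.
4 3 7 2 5 1 6

Reverse the RSK construction: for i from n down to 1, find the cell of Q containing i, remove the entry at that cell from P, and reverse-bump it up through P; the value ejected from row 1 is w(i).

Step i=7: Q has 7 at row 1, column 3; remove that cell from P, ejecting 6. So w(7) = 6. P is now [[1, 5], [2, 7], [3], [4]].
Step i=6: Q has 6 at row 4, column 1; remove 4 from row 4 of P and reverse-bump: 4 enters row 3 and ejects 3; 3 enters row 2 and ejects 2; 2 enters row 1 and ejects 1. So w(6) = 1. P is now [[2, 5], [3, 7], [4]].
Step i=5: Q has 5 at row 2, column 2; remove 7 from row 2 of P and reverse-bump: 7 enters row 1 and ejects 5. So w(5) = 5. P is now [[2, 7], [3], [4]].
Step i=4: Q has 4 at row 3, column 1; remove 4 from row 3 of P and reverse-bump: 4 enters row 2 and ejects 3; 3 enters row 1 and ejects 2. So w(4) = 2. P is now [[3, 7], [4]].
Step i=3: Q has 3 at row 1, column 2; remove that cell from P, ejecting 7. So w(3) = 7. P is now [[3], [4]].
Step i=2: Q has 2 at row 2, column 1; remove 4 from row 2 of P and reverse-bump: 4 enters row 1 and ejects 3. So w(2) = 3. P is now [[4]].
Step i=1: Q has 1 at row 1, column 1; remove that cell from P, ejecting 4. So w(1) = 4. P is now [].

So w = 4 3 7 2 5 1 6.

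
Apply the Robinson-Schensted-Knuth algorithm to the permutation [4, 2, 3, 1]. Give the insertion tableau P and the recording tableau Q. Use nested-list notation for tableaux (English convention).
P = [[1, 3], [2], [4]], Q = [[1, 3], [2], [4]]

Insert each entry of the permutation into P by Schensted row insertion, recording in Q the position of each new cell.

Insert 4: appended to row 1. P = [[4]].
Insert 2: 2 bumps 4 from row 1; 4 starts row 2. P = [[2], [4]].
Insert 3: appended to row 1. P = [[2, 3], [4]].
Insert 1: 1 bumps 2 from row 1; 2 bumps 4 from row 2; 4 starts row 3. P = [[1, 3], [2], [4]].

So P = [[1, 3], [2], [4]], Q = [[1, 3], [2], [4]].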